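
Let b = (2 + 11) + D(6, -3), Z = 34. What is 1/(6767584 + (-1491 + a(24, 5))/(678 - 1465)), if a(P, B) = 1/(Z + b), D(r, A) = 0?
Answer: 36989/250326234652 ≈ 1.4776e-7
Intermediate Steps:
b = 13 (b = (2 + 11) + 0 = 13 + 0 = 13)
a(P, B) = 1/47 (a(P, B) = 1/(34 + 13) = 1/47)
1/(6767584 + (-1491 + a(24, 5))/(678 - 1465)) = 1/(6767584 + (-1491 + 1/47)/(678 - 1465)) = 1/(6767584 - 70076/47/(-787)) = 1/(6767584 - 70076/47*(-1/787)) = 1/(6767584 + 70076/36989) = 1/(250326234652/36989) = 36989/250326234652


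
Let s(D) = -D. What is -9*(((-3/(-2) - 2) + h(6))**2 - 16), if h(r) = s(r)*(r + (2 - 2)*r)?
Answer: -47385/4 ≈ -11846.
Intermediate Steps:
h(r) = -r**2 (h(r) = (-r)*(r + (2 - 2)*r) = (-r)*(r + 0*r) = (-r)*(r + 0) = (-r)*r = -r**2)
-9*(((-3/(-2) - 2) + h(6))**2 - 16) = -9*(((-3/(-2) - 2) - 1*6**2)**2 - 16) = -9*(((-3*(-1/2) - 2) - 1*36)**2 - 16) = -9*(((3/2 - 2) - 36)**2 - 16) = -9*((-1/2 - 36)**2 - 16) = -9*((-73/2)**2 - 16) = -9*(5329/4 - 16) = -9*5265/4 = -47385/4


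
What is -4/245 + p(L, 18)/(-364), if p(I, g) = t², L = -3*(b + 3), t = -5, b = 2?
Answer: -1083/12740 ≈ -0.085008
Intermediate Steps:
L = -15 (L = -3*(2 + 3) = -3*5 = -15)
p(I, g) = 25 (p(I, g) = (-5)² = 25)
-4/245 + p(L, 18)/(-364) = -4/245 + 25/(-364) = -4*1/245 + 25*(-1/364) = -4/245 - 25/364 = -1083/12740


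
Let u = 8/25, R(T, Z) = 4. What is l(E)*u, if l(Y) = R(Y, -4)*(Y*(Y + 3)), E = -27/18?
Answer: -72/25 ≈ -2.8800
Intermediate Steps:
E = -3/2 (E = -27*1/18 = -3/2 ≈ -1.5000)
u = 8/25 (u = 8*(1/25) = 8/25 ≈ 0.32000)
l(Y) = 4*Y*(3 + Y) (l(Y) = 4*(Y*(Y + 3)) = 4*(Y*(3 + Y)) = 4*Y*(3 + Y))
l(E)*u = (4*(-3/2)*(3 - 3/2))*(8/25) = (4*(-3/2)*(3/2))*(8/25) = -9*8/25 = -72/25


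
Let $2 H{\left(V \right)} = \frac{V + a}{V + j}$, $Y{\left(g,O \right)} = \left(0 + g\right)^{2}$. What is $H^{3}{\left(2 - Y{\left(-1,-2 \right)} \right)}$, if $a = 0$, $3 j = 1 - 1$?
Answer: $\frac{1}{8} \approx 0.125$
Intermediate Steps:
$j = 0$ ($j = \frac{1 - 1}{3} = \frac{1}{3} \cdot 0 = 0$)
$Y{\left(g,O \right)} = g^{2}$
$H{\left(V \right)} = \frac{1}{2}$ ($H{\left(V \right)} = \frac{\left(V + 0\right) \frac{1}{V + 0}}{2} = \frac{V \frac{1}{V}}{2} = \frac{1}{2} \cdot 1 = \frac{1}{2}$)
$H^{3}{\left(2 - Y{\left(-1,-2 \right)} \right)} = \left(\frac{1}{2}\right)^{3} = \frac{1}{8}$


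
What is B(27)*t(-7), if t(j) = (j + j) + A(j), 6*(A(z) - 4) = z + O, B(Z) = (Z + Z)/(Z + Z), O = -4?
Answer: -71/6 ≈ -11.833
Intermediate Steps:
B(Z) = 1 (B(Z) = (2*Z)/((2*Z)) = (2*Z)*(1/(2*Z)) = 1)
A(z) = 10/3 + z/6 (A(z) = 4 + (z - 4)/6 = 4 + (-4 + z)/6 = 4 + (-2/3 + z/6) = 10/3 + z/6)
t(j) = 10/3 + 13*j/6 (t(j) = (j + j) + (10/3 + j/6) = 2*j + (10/3 + j/6) = 10/3 + 13*j/6)
B(27)*t(-7) = 1*(10/3 + (13/6)*(-7)) = 1*(10/3 - 91/6) = 1*(-71/6) = -71/6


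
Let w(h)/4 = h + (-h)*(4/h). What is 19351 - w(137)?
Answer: 18819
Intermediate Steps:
w(h) = -16 + 4*h (w(h) = 4*(h + (-h)*(4/h)) = 4*(h - 4) = 4*(-4 + h) = -16 + 4*h)
19351 - w(137) = 19351 - (-16 + 4*137) = 19351 - (-16 + 548) = 19351 - 1*532 = 19351 - 532 = 18819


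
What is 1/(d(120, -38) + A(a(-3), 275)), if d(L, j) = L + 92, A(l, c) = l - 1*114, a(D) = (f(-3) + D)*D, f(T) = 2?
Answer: 1/101 ≈ 0.0099010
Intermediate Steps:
a(D) = D*(2 + D) (a(D) = (2 + D)*D = D*(2 + D))
A(l, c) = -114 + l (A(l, c) = l - 114 = -114 + l)
d(L, j) = 92 + L
1/(d(120, -38) + A(a(-3), 275)) = 1/((92 + 120) + (-114 - 3*(2 - 3))) = 1/(212 + (-114 - 3*(-1))) = 1/(212 + (-114 + 3)) = 1/(212 - 111) = 1/101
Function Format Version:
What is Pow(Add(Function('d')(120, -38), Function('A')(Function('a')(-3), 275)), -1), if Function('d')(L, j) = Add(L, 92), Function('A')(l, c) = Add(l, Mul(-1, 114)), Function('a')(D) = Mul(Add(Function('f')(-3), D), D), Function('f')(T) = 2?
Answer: Rational(1, 101) ≈ 0.0099010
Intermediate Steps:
Function('a')(D) = Mul(D, Add(2, D)) (Function('a')(D) = Mul(Add(2, D), D) = Mul(D, Add(2, D)))
Function('A')(l, c) = Add(-114, l) (Function('A')(l, c) = Add(l, -114) = Add(-114, l))
Function('d')(L, j) = Add(92, L)
Pow(Add(Function('d')(120, -38), Function('A')(Function('a')(-3), 275)), -1) = Pow(Add(Add(92, 120), Add(-114, Mul(-3, Add(2, -3)))), -1) = Pow(Add(212, Add(-114, Mul(-3, -1))), -1) = Pow(Add(212, Add(-114, 3)), -1) = Pow(Add(212, -111), -1) = Pow(101, -1) = Rational(1, 101)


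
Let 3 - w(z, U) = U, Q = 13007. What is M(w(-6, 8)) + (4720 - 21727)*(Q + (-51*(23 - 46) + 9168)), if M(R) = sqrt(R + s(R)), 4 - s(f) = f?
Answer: -397079434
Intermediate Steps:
s(f) = 4 - f
w(z, U) = 3 - U
M(R) = 2 (M(R) = sqrt(R + (4 - R)) = sqrt(4) = 2)
M(w(-6, 8)) + (4720 - 21727)*(Q + (-51*(23 - 46) + 9168)) = 2 + (4720 - 21727)*(13007 + (-51*(23 - 46) + 9168)) = 2 - 17007*(13007 + (-51*(-23) + 9168)) = 2 - 17007*(13007 + (1173 + 9168)) = 2 - 17007*(13007 + 10341) = 2 - 17007*23348 = 2 - 397079436 = -397079434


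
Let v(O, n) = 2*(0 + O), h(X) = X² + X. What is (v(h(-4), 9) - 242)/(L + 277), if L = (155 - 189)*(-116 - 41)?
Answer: -218/5615 ≈ -0.038825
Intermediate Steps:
L = 5338 (L = -34*(-157) = 5338)
h(X) = X + X²
v(O, n) = 2*O
(v(h(-4), 9) - 242)/(L + 277) = (2*(-4*(1 - 4)) - 242)/(5338 + 277) = (2*(-4*(-3)) - 242)/5615 = (2*12 - 242)*(1/5615) = (24 - 242)*(1/5615) = -218*1/5615 = -218/5615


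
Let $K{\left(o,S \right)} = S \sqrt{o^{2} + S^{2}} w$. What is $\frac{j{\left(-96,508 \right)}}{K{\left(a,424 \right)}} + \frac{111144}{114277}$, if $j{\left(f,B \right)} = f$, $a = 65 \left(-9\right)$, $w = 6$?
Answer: $\frac{111144}{114277} - \frac{2 \sqrt{522001}}{27666053} \approx 0.97253$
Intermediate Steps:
$a = -585$
$K{\left(o,S \right)} = 6 S \sqrt{S^{2} + o^{2}}$ ($K{\left(o,S \right)} = S \sqrt{o^{2} + S^{2}} \cdot 6 = S \sqrt{S^{2} + o^{2}} \cdot 6 = 6 S \sqrt{S^{2} + o^{2}}$)
$\frac{j{\left(-96,508 \right)}}{K{\left(a,424 \right)}} + \frac{111144}{114277} = - \frac{96}{6 \cdot 424 \sqrt{424^{2} + \left(-585\right)^{2}}} + \frac{111144}{114277} = - \frac{96}{6 \cdot 424 \sqrt{179776 + 342225}} + 111144 \cdot \frac{1}{114277} = - \frac{96}{6 \cdot 424 \sqrt{522001}} + \frac{111144}{114277} = - \frac{96}{2544 \sqrt{522001}} + \frac{111144}{114277} = - 96 \frac{\sqrt{522001}}{1327970544} + \frac{111144}{114277} = - \frac{2 \sqrt{522001}}{27666053} + \frac{111144}{114277} = \frac{111144}{114277} - \frac{2 \sqrt{522001}}{27666053}$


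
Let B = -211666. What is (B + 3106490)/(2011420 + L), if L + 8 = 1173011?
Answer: 2894824/3184423 ≈ 0.90906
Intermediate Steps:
L = 1173003 (L = -8 + 1173011 = 1173003)
(B + 3106490)/(2011420 + L) = (-211666 + 3106490)/(2011420 + 1173003) = 2894824/3184423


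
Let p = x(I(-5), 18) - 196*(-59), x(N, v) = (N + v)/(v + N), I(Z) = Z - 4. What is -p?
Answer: -11565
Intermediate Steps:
I(Z) = -4 + Z
x(N, v) = 1 (x(N, v) = (N + v)/(N + v) = 1)
p = 11565 (p = 1 - 196*(-59) = 1 + 11564 = 11565)
-p = -1*11565 = -11565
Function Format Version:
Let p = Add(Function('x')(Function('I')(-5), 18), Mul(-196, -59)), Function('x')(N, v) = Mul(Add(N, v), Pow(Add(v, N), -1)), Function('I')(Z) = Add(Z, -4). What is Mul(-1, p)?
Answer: -11565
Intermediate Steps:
Function('I')(Z) = Add(-4, Z)
Function('x')(N, v) = 1 (Function('x')(N, v) = Mul(Add(N, v), Pow(Add(N, v), -1)) = 1)
p = 11565 (p = Add(1, Mul(-196, -59)) = Add(1, 11564) = 11565)
Mul(-1, p) = Mul(-1, 11565) = -11565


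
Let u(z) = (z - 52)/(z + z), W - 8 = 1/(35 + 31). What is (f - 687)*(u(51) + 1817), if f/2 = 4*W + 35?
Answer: -3381400585/3366 ≈ -1.0046e+6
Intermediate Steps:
W = 529/66 (W = 8 + 1/(35 + 31) = 8 + 1/66 = 529/66 ≈ 8.0152)
f = 4426/33 (f = 2*(4*(529/66) + 35) = 2*(1058/33 + 35) = 2*(2213/33) = 4426/33 ≈ 134.12)
u(z) = (-52 + z)/(2*z) (u(z) = (-52 + z)/((2*z)) = (-52 + z)*(1/(2*z)) = (-52 + z)/(2*z))
(f - 687)*(u(51) + 1817) = (4426/33 - 687)*((½)*(-52 + 51)/51 + 1817) = -18245*((½)*(1/51)*(-1) + 1817)/33 = -18245*(-1/102 + 1817)/33 = -18245/33*185333/102 = -3381400585/3366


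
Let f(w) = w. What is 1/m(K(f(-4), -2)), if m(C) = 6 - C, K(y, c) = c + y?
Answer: 1/12 ≈ 0.083333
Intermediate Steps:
1/m(K(f(-4), -2)) = 1/(6 - (-2 - 4)) = 1/(6 - 1*(-6)) = 1/(6 + 6) = 1/12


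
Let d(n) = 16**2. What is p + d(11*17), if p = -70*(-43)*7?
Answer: 21326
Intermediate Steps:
d(n) = 256
p = 21070 (p = 3010*7 = 21070)
p + d(11*17) = 21070 + 256 = 21326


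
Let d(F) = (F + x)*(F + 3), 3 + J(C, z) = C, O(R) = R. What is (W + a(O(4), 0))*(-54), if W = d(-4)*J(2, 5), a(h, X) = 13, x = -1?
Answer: -432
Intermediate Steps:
J(C, z) = -3 + C
d(F) = (-1 + F)*(3 + F) (d(F) = (F - 1)*(F + 3) = (-1 + F)*(3 + F))
W = -5 (W = (-3 + (-4)² + 2*(-4))*(-3 + 2) = (-3 + 16 - 8)*(-1) = 5*(-1) = -5)
(W + a(O(4), 0))*(-54) = (-5 + 13)*(-54) = 8*(-54) = -432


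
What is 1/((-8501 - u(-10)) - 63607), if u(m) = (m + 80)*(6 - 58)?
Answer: -1/68468 ≈ -1.4605e-5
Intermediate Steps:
u(m) = -4160 - 52*m (u(m) = (80 + m)*(-52) = -4160 - 52*m)
1/((-8501 - u(-10)) - 63607) = 1/((-8501 - (-4160 - 52*(-10))) - 63607) = 1/((-8501 - (-4160 + 520)) - 63607) = 1/((-8501 - 1*(-3640)) - 63607) = 1/((-8501 + 3640) - 63607) = 1/(-4861 - 63607) = 1/(-68468) = -1/68468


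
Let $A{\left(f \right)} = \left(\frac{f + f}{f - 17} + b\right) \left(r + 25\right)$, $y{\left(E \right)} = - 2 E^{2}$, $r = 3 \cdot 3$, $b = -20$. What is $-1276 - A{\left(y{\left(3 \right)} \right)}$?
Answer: $- \frac{22084}{35} \approx -630.97$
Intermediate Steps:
$r = 9$
$A{\left(f \right)} = -680 + \frac{68 f}{-17 + f}$ ($A{\left(f \right)} = \left(\frac{f + f}{f - 17} - 20\right) \left(9 + 25\right) = \left(\frac{2 f}{-17 + f} - 20\right) 34 = \left(-20 + \frac{2 f}{-17 + f}\right) 34 = -680 + \frac{68 f}{-17 + f}$)
$-1276 - A{\left(y{\left(3 \right)} \right)} = -1276 - \frac{68 \left(170 - 9 \left(- 2 \cdot 3^{2}\right)\right)}{-17 - 2 \cdot 3^{2}} = -1276 - \frac{68 \left(170 - 9 \left(\left(-2\right) 9\right)\right)}{-17 - 18} = -1276 - \frac{68 \left(170 - -162\right)}{-17 - 18} = -1276 - \frac{68 \left(170 + 162\right)}{-35} = -1276 - 68 \left(- \frac{1}{35}\right) 332 = -1276 - - \frac{22576}{35} = -1276 + \frac{22576}{35} = - \frac{22084}{35}$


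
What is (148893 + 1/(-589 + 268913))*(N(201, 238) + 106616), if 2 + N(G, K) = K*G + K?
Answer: 3090053820680885/134162 ≈ 2.3032e+10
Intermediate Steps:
N(G, K) = -2 + K + G*K (N(G, K) = -2 + (K*G + K) = -2 + (G*K + K) = -2 + (K + G*K) = -2 + K + G*K)
(148893 + 1/(-589 + 268913))*(N(201, 238) + 106616) = (148893 + 1/(-589 + 268913))*((-2 + 238 + 201*238) + 106616) = (148893 + 1/268324)*((-2 + 238 + 47838) + 106616) = (148893 + 1/268324)*(48074 + 106616) = (39951565333/268324)*154690 = 3090053820680885/134162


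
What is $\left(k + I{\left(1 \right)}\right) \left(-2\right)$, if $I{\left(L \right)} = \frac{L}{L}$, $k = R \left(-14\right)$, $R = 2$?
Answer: $54$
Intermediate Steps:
$k = -28$ ($k = 2 \left(-14\right) = -28$)
$I{\left(L \right)} = 1$
$\left(k + I{\left(1 \right)}\right) \left(-2\right) = \left(-28 + 1\right) \left(-2\right) = \left(-27\right) \left(-2\right) = 54$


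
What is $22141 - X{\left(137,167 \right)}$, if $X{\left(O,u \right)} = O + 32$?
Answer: $21972$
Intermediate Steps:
$X{\left(O,u \right)} = 32 + O$
$22141 - X{\left(137,167 \right)} = 22141 - \left(32 + 137\right) = 22141 - 169 = 21972$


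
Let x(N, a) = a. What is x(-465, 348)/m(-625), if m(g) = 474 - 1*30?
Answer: 29/37 ≈ 0.78378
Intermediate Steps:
m(g) = 444 (m(g) = 474 - 30 = 444)
x(-465, 348)/m(-625) = 348/444 = 348*(1/444) = 29/37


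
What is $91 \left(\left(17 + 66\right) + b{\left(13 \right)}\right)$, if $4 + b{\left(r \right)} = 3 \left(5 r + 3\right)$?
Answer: $25753$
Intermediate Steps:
$b{\left(r \right)} = 5 + 15 r$ ($b{\left(r \right)} = -4 + 3 \left(5 r + 3\right) = -4 + 3 \left(3 + 5 r\right) = -4 + \left(9 + 15 r\right) = 5 + 15 r$)
$91 \left(\left(17 + 66\right) + b{\left(13 \right)}\right) = 91 \left(\left(17 + 66\right) + \left(5 + 15 \cdot 13\right)\right) = 91 \left(83 + \left(5 + 195\right)\right) = 91 \left(83 + 200\right) = 91 \cdot 283 = 25753$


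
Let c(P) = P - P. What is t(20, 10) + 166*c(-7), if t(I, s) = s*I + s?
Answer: 210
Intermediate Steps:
c(P) = 0
t(I, s) = s + I*s (t(I, s) = I*s + s = s + I*s)
t(20, 10) + 166*c(-7) = 10*(1 + 20) + 166*0 = 10*21 + 0 = 210 + 0 = 210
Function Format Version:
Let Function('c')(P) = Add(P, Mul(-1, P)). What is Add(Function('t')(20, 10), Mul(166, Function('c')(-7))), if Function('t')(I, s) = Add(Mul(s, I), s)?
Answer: 210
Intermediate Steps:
Function('c')(P) = 0
Function('t')(I, s) = Add(s, Mul(I, s)) (Function('t')(I, s) = Add(Mul(I, s), s) = Add(s, Mul(I, s)))
Add(Function('t')(20, 10), Mul(166, Function('c')(-7))) = Add(Mul(10, Add(1, 20)), Mul(166, 0)) = Add(Mul(10, 21), 0) = Add(210, 0) = 210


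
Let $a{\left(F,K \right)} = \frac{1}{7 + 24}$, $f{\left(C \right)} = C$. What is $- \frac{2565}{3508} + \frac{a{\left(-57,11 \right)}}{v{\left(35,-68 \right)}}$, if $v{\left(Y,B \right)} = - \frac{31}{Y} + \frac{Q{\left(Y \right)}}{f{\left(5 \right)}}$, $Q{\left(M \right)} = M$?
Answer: $- \frac{8446715}{11636036} \approx -0.72591$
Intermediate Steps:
$v{\left(Y,B \right)} = - \frac{31}{Y} + \frac{Y}{5}$
$a{\left(F,K \right)} = \frac{1}{31}$
$- \frac{2565}{3508} + \frac{a{\left(-57,11 \right)}}{v{\left(35,-68 \right)}} = - \frac{2565}{3508} + \frac{1}{31 \left(- \frac{31}{35} + \frac{1}{5} \cdot 35\right)} = \left(-2565\right) \frac{1}{3508} + \frac{1}{31 \left(\left(-31\right) \frac{1}{35} + 7\right)} = - \frac{2565}{3508} + \frac{1}{31 \left(- \frac{31}{35} + 7\right)} = - \frac{2565}{3508} + \frac{1}{31 \cdot \frac{214}{35}} = - \frac{2565}{3508} + \frac{1}{31} \cdot \frac{35}{214} = - \frac{2565}{3508} + \frac{35}{6634} = - \frac{8446715}{11636036}$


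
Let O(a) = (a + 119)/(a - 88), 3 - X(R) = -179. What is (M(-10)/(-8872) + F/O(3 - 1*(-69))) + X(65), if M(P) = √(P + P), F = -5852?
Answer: 128394/191 - I*√5/4436 ≈ 672.22 - 0.00050407*I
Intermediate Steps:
X(R) = 182 (X(R) = 3 - 1*(-179) = 3 + 179 = 182)
M(P) = √2*√P (M(P) = √(2*P) = √2*√P)
O(a) = (119 + a)/(-88 + a)
(M(-10)/(-8872) + F/O(3 - 1*(-69))) + X(65) = ((√2*√(-10))/(-8872) - 5852*(-88 + (3 - 1*(-69)))/(119 + (3 - 1*(-69)))) + 182 = ((√2*(I*√10))*(-1/8872) - 5852*(-88 + (3 + 69))/(119 + (3 + 69))) + 182 = ((2*I*√5)*(-1/8872) - 5852*(-88 + 72)/(119 + 72)) + 182 = (-I*√5/4436 - 5852/(191/(-16))) + 182 = (-I*√5/4436 - 5852/((-1/16*191))) + 182 = (-I*√5/4436 - 5852/(-191/16)) + 182 = (-I*√5/4436 - 5852*(-16/191)) + 182 = (-I*√5/4436 + 93632/191) + 182 = (93632/191 - I*√5/4436) + 182 = 128394/191 - I*√5/4436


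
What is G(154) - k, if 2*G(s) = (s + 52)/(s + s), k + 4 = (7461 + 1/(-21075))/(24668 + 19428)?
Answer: 149027046901/35778943200 ≈ 4.1652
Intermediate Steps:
k = -1780026113/464661600 (k = -4 + (7461 + 1/(-21075))/(24668 + 19428) = -4 + (7461 - 1/21075)/44096 = -4 + (157240574/21075)*(1/44096) = -4 + 78620287/464661600 = -1780026113/464661600 ≈ -3.8308)
G(s) = (52 + s)/(4*s) (G(s) = ((s + 52)/(s + s))/2 = ((52 + s)/((2*s)))/2 = ((52 + s)*(1/(2*s)))/2 = ((52 + s)/(2*s))/2 = (52 + s)/(4*s))
G(154) - k = (1/4)*(52 + 154)/154 - 1*(-1780026113/464661600) = (1/4)*(1/154)*206 + 1780026113/464661600 = 103/308 + 1780026113/464661600 = 149027046901/35778943200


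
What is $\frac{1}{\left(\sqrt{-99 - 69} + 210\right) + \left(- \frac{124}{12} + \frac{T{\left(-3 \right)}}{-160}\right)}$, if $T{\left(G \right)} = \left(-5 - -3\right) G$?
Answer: $\frac{11498640}{2305140721} - \frac{115200 i \sqrt{42}}{2305140721} \approx 0.0049883 - 0.00032388 i$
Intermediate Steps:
$T{\left(G \right)} = - 2 G$ ($T{\left(G \right)} = \left(-5 + 3\right) G = - 2 G$)
$\frac{1}{\left(\sqrt{-99 - 69} + 210\right) + \left(- \frac{124}{12} + \frac{T{\left(-3 \right)}}{-160}\right)} = \frac{1}{\left(\sqrt{-99 - 69} + 210\right) - \left(\frac{31}{3} - \frac{\left(-2\right) \left(-3\right)}{-160}\right)} = \frac{1}{\left(\sqrt{-168} + 210\right) + \left(\left(-124\right) \frac{1}{12} + 6 \left(- \frac{1}{160}\right)\right)} = \frac{1}{\left(2 i \sqrt{42} + 210\right) - \frac{2489}{240}} = \frac{1}{\left(210 + 2 i \sqrt{42}\right) - \frac{2489}{240}} = \frac{1}{\frac{47911}{240} + 2 i \sqrt{42}}$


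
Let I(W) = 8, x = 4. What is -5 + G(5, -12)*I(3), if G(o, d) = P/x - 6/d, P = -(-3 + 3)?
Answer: -1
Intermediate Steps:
P = 0 (P = -1*0 = 0)
G(o, d) = -6/d (G(o, d) = 0/4 - 6/d = 0*(¼) - 6/d = 0 - 6/d = -6/d)
-5 + G(5, -12)*I(3) = -5 - 6/(-12)*8 = -5 - 6*(-1/12)*8 = -5 + (½)*8 = -5 + 4 = -1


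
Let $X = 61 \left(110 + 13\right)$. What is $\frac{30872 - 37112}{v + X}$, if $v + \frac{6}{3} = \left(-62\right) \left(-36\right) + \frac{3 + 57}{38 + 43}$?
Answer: $- \frac{168480}{262811} \approx -0.64107$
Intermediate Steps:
$X = 7503$ ($X = 61 \cdot 123 = 7503$)
$v = \frac{60230}{27}$ ($v = -2 + \left(\left(-62\right) \left(-36\right) + \frac{3 + 57}{38 + 43}\right) = -2 + \left(2232 + \frac{60}{81}\right) = -2 + \left(2232 + 60 \cdot \frac{1}{81}\right) = -2 + \left(2232 + \frac{20}{27}\right) = -2 + \frac{60284}{27} = \frac{60230}{27} \approx 2230.7$)
$\frac{30872 - 37112}{v + X} = \frac{30872 - 37112}{\frac{60230}{27} + 7503} = - \frac{6240}{\frac{262811}{27}} = \left(-6240\right) \frac{27}{262811} = - \frac{168480}{262811}$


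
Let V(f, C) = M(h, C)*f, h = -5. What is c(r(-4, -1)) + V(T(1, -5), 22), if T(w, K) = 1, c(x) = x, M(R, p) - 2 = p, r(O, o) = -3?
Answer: 21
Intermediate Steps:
M(R, p) = 2 + p
V(f, C) = f*(2 + C) (V(f, C) = (2 + C)*f = f*(2 + C))
c(r(-4, -1)) + V(T(1, -5), 22) = -3 + 1*(2 + 22) = -3 + 1*24 = -3 + 24 = 21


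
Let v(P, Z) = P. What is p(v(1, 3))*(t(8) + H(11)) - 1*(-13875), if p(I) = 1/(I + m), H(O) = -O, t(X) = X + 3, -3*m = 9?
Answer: 13875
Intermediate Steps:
m = -3 (m = -⅓*9 = -3)
t(X) = 3 + X
p(I) = 1/(-3 + I) (p(I) = 1/(I - 3) = 1/(-3 + I))
p(v(1, 3))*(t(8) + H(11)) - 1*(-13875) = ((3 + 8) - 1*11)/(-3 + 1) - 1*(-13875) = (11 - 11)/(-2) + 13875 = -½*0 + 13875 = 0 + 13875 = 13875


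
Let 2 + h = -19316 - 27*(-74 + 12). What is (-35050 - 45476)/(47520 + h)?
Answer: -40263/14938 ≈ -2.6953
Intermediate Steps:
h = -17644 (h = -2 + (-19316 - 27*(-74 + 12)) = -2 + (-19316 - 27*(-62)) = -2 + (-19316 - 1*(-1674)) = -2 + (-19316 + 1674) = -2 - 17642 = -17644)
(-35050 - 45476)/(47520 + h) = (-35050 - 45476)/(47520 - 17644) = -80526/29876 = -80526*1/29876 = -40263/14938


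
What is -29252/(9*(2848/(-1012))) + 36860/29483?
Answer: 54608172007/47231766 ≈ 1156.2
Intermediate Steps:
-29252/(9*(2848/(-1012))) + 36860/29483 = -29252/(9*(2848*(-1/1012))) + 36860*(1/29483) = -29252/(9*(-712/253)) + 36860/29483 = -29252/(-6408/253) + 36860/29483 = -29252*(-253/6408) + 36860/29483 = 1850189/1602 + 36860/29483 = 54608172007/47231766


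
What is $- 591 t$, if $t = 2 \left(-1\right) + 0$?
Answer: $1182$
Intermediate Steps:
$t = -2$ ($t = -2 + 0 = -2$)
$- 591 t = \left(-591\right) \left(-2\right) = 1182$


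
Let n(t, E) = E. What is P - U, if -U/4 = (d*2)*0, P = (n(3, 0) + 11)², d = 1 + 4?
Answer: 121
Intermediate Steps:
d = 5
P = 121 (P = (0 + 11)² = 11² = 121)
U = 0 (U = -4*5*2*0 = -40*0 = -4*0 = 0)
P - U = 121 - 1*0 = 121 + 0 = 121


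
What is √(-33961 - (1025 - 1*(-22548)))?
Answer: I*√57534 ≈ 239.86*I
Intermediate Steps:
√(-33961 - (1025 - 1*(-22548))) = √(-33961 - (1025 + 22548)) = √(-33961 - 1*23573) = √(-33961 - 23573) = √(-57534) = I*√57534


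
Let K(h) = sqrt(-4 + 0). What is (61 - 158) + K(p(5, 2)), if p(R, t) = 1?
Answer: -97 + 2*I ≈ -97.0 + 2.0*I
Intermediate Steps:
K(h) = 2*I (K(h) = sqrt(-4) = 2*I)
(61 - 158) + K(p(5, 2)) = (61 - 158) + 2*I = -97 + 2*I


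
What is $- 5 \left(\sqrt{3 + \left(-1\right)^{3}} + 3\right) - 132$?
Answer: $-147 - 5 \sqrt{2} \approx -154.07$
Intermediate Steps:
$- 5 \left(\sqrt{3 + \left(-1\right)^{3}} + 3\right) - 132 = - 5 \left(\sqrt{3 - 1} + 3\right) - 132 = - 5 \left(\sqrt{2} + 3\right) - 132 = - 5 \left(3 + \sqrt{2}\right) - 132 = \left(-15 - 5 \sqrt{2}\right) - 132 = -147 - 5 \sqrt{2}$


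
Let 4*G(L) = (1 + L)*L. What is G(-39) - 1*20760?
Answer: -40779/2 ≈ -20390.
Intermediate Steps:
G(L) = L*(1 + L)/4 (G(L) = ((1 + L)*L)/4 = (L*(1 + L))/4 = L*(1 + L)/4)
G(-39) - 1*20760 = (1/4)*(-39)*(1 - 39) - 1*20760 = (1/4)*(-39)*(-38) - 20760 = 741/2 - 20760 = -40779/2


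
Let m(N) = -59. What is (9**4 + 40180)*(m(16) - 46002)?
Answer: -2152937201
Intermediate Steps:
(9**4 + 40180)*(m(16) - 46002) = (9**4 + 40180)*(-59 - 46002) = (6561 + 40180)*(-46061) = 46741*(-46061) = -2152937201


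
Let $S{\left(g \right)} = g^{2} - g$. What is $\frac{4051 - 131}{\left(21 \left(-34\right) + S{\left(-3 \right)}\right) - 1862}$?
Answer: $- \frac{980}{641} \approx -1.5289$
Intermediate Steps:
$\frac{4051 - 131}{\left(21 \left(-34\right) + S{\left(-3 \right)}\right) - 1862} = \frac{4051 - 131}{\left(21 \left(-34\right) - 3 \left(-1 - 3\right)\right) - 1862} = \frac{3920}{\left(-714 - -12\right) - 1862} = \frac{3920}{\left(-714 + 12\right) - 1862} = \frac{3920}{-702 - 1862} = \frac{3920}{-2564} = 3920 \left(- \frac{1}{2564}\right) = - \frac{980}{641}$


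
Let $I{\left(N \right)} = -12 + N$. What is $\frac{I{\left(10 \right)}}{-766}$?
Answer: $\frac{1}{383} \approx 0.002611$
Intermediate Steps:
$\frac{I{\left(10 \right)}}{-766} = \frac{-12 + 10}{-766} = \left(-2\right) \left(- \frac{1}{766}\right) = \frac{1}{383}$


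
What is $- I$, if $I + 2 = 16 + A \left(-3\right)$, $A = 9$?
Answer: $13$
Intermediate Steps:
$I = -13$ ($I = -2 + \left(16 + 9 \left(-3\right)\right) = -2 + \left(16 - 27\right) = -2 - 11 = -13$)
$- I = \left(-1\right) \left(-13\right) = 13$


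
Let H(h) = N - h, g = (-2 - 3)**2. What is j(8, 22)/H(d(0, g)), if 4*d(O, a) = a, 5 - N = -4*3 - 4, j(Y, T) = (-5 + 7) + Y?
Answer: 40/59 ≈ 0.67797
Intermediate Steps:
j(Y, T) = 2 + Y
N = 21 (N = 5 - (-4*3 - 4) = 5 - (-12 - 4) = 5 - 1*(-16) = 5 + 16 = 21)
g = 25 (g = (-5)**2 = 25)
d(O, a) = a/4
H(h) = 21 - h
j(8, 22)/H(d(0, g)) = (2 + 8)/(21 - 25/4) = 10/(21 - 1*25/4) = 10/(21 - 25/4) = 10/(59/4) = 10*(4/59) = 40/59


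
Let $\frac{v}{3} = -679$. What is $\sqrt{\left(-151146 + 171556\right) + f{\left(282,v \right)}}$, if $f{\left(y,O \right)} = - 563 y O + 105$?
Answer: $\sqrt{323426857} \approx 17984.0$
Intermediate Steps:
$v = -2037$ ($v = 3 \left(-679\right) = -2037$)
$f{\left(y,O \right)} = 105 - 563 O y$ ($f{\left(y,O \right)} = - 563 O y + 105 = 105 - 563 O y$)
$\sqrt{\left(-151146 + 171556\right) + f{\left(282,v \right)}} = \sqrt{\left(-151146 + 171556\right) - \left(-105 - 323406342\right)} = \sqrt{20410 + \left(105 + 323406342\right)} = \sqrt{20410 + 323406447} = \sqrt{323426857}$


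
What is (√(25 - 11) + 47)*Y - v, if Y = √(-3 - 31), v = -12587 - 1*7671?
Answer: 20258 + I*√34*(47 + √14) ≈ 20258.0 + 295.87*I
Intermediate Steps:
v = -20258 (v = -12587 - 7671 = -20258)
Y = I*√34 (Y = √(-34) = I*√34 ≈ 5.8309*I)
(√(25 - 11) + 47)*Y - v = (√(25 - 11) + 47)*(I*√34) - 1*(-20258) = (√14 + 47)*(I*√34) + 20258 = (47 + √14)*(I*√34) + 20258 = I*√34*(47 + √14) + 20258 = 20258 + I*√34*(47 + √14)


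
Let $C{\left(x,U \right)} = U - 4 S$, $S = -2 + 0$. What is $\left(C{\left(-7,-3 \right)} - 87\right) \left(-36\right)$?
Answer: $2952$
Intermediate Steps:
$S = -2$
$C{\left(x,U \right)} = 8 + U$ ($C{\left(x,U \right)} = U - -8 = U + 8 = 8 + U$)
$\left(C{\left(-7,-3 \right)} - 87\right) \left(-36\right) = \left(\left(8 - 3\right) - 87\right) \left(-36\right) = \left(5 - 87\right) \left(-36\right) = \left(-82\right) \left(-36\right) = 2952$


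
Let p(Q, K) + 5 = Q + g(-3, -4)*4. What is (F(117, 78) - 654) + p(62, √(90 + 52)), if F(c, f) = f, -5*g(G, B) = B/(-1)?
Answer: -2611/5 ≈ -522.20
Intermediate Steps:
g(G, B) = B/5 (g(G, B) = -B/(5*(-1)) = -B*(-1)/5 = -(-1)*B/5 = B/5)
p(Q, K) = -41/5 + Q (p(Q, K) = -5 + (Q + ((⅕)*(-4))*4) = -5 + (Q - ⅘*4) = -5 + (Q - 16/5) = -5 + (-16/5 + Q) = -41/5 + Q)
(F(117, 78) - 654) + p(62, √(90 + 52)) = (78 - 654) + (-41/5 + 62) = -576 + 269/5 = -2611/5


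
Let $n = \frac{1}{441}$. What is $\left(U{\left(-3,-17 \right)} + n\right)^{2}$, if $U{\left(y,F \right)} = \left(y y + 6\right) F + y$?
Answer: $\frac{12945205729}{194481} \approx 66563.0$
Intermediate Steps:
$U{\left(y,F \right)} = y + F \left(6 + y^{2}\right)$ ($U{\left(y,F \right)} = \left(y^{2} + 6\right) F + y = \left(6 + y^{2}\right) F + y = F \left(6 + y^{2}\right) + y = y + F \left(6 + y^{2}\right)$)
$n = \frac{1}{441} \approx 0.0022676$
$\left(U{\left(-3,-17 \right)} + n\right)^{2} = \left(\left(-3 + 6 \left(-17\right) - 17 \left(-3\right)^{2}\right) + \frac{1}{441}\right)^{2} = \left(\left(-3 - 102 - 153\right) + \frac{1}{441}\right)^{2} = \left(-258 + \frac{1}{441}\right)^{2} = \left(- \frac{113777}{441}\right)^{2} = \frac{12945205729}{194481}$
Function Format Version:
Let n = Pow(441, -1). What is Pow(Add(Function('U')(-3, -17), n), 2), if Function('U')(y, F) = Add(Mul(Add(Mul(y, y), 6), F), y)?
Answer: Rational(12945205729, 194481) ≈ 66563.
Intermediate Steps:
Function('U')(y, F) = Add(y, Mul(F, Add(6, Pow(y, 2)))) (Function('U')(y, F) = Add(Mul(Add(Pow(y, 2), 6), F), y) = Add(Mul(Add(6, Pow(y, 2)), F), y) = Add(Mul(F, Add(6, Pow(y, 2))), y) = Add(y, Mul(F, Add(6, Pow(y, 2)))))
n = Rational(1, 441) ≈ 0.0022676
Pow(Add(Function('U')(-3, -17), n), 2) = Pow(Add(Add(-3, Mul(6, -17), Mul(-17, Pow(-3, 2))), Rational(1, 441)), 2) = Pow(Add(Add(-3, -102, Mul(-17, 9)), Rational(1, 441)), 2) = Pow(Add(Add(-3, -102, -153), Rational(1, 441)), 2) = Pow(Add(-258, Rational(1, 441)), 2) = Pow(Rational(-113777, 441), 2) = Rational(12945205729, 194481)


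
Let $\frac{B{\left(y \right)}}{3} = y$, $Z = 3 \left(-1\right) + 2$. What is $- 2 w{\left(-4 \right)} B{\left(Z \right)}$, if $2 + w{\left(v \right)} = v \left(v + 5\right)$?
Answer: $-36$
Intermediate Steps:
$Z = -1$ ($Z = -3 + 2 = -1$)
$B{\left(y \right)} = 3 y$
$w{\left(v \right)} = -2 + v \left(5 + v\right)$ ($w{\left(v \right)} = -2 + v \left(v + 5\right) = -2 + v \left(5 + v\right)$)
$- 2 w{\left(-4 \right)} B{\left(Z \right)} = - 2 \left(-2 + \left(-4\right)^{2} + 5 \left(-4\right)\right) 3 \left(-1\right) = - 2 \left(-2 + 16 - 20\right) \left(-3\right) = \left(-2\right) \left(-6\right) \left(-3\right) = 12 \left(-3\right) = -36$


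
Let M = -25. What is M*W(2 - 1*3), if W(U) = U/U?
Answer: -25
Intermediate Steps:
W(U) = 1
M*W(2 - 1*3) = -25*1 = -25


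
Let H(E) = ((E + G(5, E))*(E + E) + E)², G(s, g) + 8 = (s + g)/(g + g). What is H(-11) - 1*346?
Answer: 160455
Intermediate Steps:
G(s, g) = -8 + (g + s)/(2*g) (G(s, g) = -8 + (s + g)/(g + g) = -8 + (g + s)/((2*g)) = -8 + (g + s)*(1/(2*g)) = -8 + (g + s)/(2*g))
H(E) = (E + 2*E*(E + (5 - 15*E)/(2*E)))² (H(E) = ((E + (5 - 15*E)/(2*E))*(E + E) + E)² = ((E + (5 - 15*E)/(2*E))*(2*E) + E)² = (2*E*(E + (5 - 15*E)/(2*E)) + E)² = (E + 2*E*(E + (5 - 15*E)/(2*E)))²)
H(-11) - 1*346 = (5 - 14*(-11) + 2*(-11)²)² - 1*346 = (5 + 154 + 2*121)² - 346 = (5 + 154 + 242)² - 346 = 401² - 346 = 160801 - 346 = 160455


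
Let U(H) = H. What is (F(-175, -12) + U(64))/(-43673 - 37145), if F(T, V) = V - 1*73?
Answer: 21/80818 ≈ 0.00025984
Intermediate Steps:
F(T, V) = -73 + V (F(T, V) = V - 73 = -73 + V)
(F(-175, -12) + U(64))/(-43673 - 37145) = ((-73 - 12) + 64)/(-43673 - 37145) = (-85 + 64)/(-80818) = -21*(-1/80818) = 21/80818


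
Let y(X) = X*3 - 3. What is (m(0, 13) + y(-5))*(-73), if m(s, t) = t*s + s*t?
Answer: 1314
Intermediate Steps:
y(X) = -3 + 3*X (y(X) = 3*X - 3 = -3 + 3*X)
m(s, t) = 2*s*t (m(s, t) = s*t + s*t = 2*s*t)
(m(0, 13) + y(-5))*(-73) = (2*0*13 + (-3 + 3*(-5)))*(-73) = (0 + (-3 - 15))*(-73) = (0 - 18)*(-73) = -18*(-73) = 1314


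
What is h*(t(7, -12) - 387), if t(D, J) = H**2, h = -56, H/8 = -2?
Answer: 7336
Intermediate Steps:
H = -16 (H = 8*(-2) = -16)
t(D, J) = 256 (t(D, J) = (-16)**2 = 256)
h*(t(7, -12) - 387) = -56*(256 - 387) = -56*(-131) = 7336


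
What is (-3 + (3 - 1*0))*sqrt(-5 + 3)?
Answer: 0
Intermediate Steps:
(-3 + (3 - 1*0))*sqrt(-5 + 3) = (-3 + (3 + 0))*sqrt(-2) = (-3 + 3)*(I*sqrt(2)) = 0*(I*sqrt(2)) = 0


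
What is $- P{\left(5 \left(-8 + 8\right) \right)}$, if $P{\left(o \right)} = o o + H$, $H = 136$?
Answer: $-136$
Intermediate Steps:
$P{\left(o \right)} = 136 + o^{2}$ ($P{\left(o \right)} = o o + 136 = o^{2} + 136 = 136 + o^{2}$)
$- P{\left(5 \left(-8 + 8\right) \right)} = - (136 + \left(5 \left(-8 + 8\right)\right)^{2}) = - (136 + \left(5 \cdot 0\right)^{2}) = - (136 + 0^{2}) = - (136 + 0) = \left(-1\right) 136 = -136$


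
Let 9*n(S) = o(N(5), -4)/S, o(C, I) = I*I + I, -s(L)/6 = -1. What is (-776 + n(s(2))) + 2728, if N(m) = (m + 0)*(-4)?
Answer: 17570/9 ≈ 1952.2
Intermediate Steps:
s(L) = 6 (s(L) = -6*(-1) = 6)
N(m) = -4*m (N(m) = m*(-4) = -4*m)
o(C, I) = I + I² (o(C, I) = I² + I = I + I²)
n(S) = 4/(3*S) (n(S) = ((-4*(1 - 4))/S)/9 = ((-4*(-3))/S)/9 = (12/S)/9 = 4/(3*S))
(-776 + n(s(2))) + 2728 = (-776 + (4/3)/6) + 2728 = (-776 + (4/3)*(⅙)) + 2728 = (-776 + 2/9) + 2728 = -6982/9 + 2728 = 17570/9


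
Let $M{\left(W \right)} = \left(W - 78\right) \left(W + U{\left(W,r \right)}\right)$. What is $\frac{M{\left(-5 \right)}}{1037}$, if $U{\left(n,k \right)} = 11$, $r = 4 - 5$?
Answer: $- \frac{498}{1037} \approx -0.48023$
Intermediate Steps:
$r = -1$ ($r = 4 - 5 = -1$)
$M{\left(W \right)} = \left(-78 + W\right) \left(11 + W\right)$ ($M{\left(W \right)} = \left(W - 78\right) \left(W + 11\right) = \left(W - 78\right) \left(11 + W\right) = \left(-78 + W\right) \left(11 + W\right)$)
$\frac{M{\left(-5 \right)}}{1037} = \frac{-858 + \left(-5\right)^{2} - -335}{1037} = \left(-858 + 25 + 335\right) \frac{1}{1037} = \left(-498\right) \frac{1}{1037} = - \frac{498}{1037}$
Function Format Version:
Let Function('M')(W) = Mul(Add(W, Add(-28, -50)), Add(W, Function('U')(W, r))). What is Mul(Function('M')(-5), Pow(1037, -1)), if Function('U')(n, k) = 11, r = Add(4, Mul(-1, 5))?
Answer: Rational(-498, 1037) ≈ -0.48023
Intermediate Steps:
r = -1 (r = Add(4, -5) = -1)
Function('M')(W) = Mul(Add(-78, W), Add(11, W)) (Function('M')(W) = Mul(Add(W, Add(-28, -50)), Add(W, 11)) = Mul(Add(W, -78), Add(11, W)) = Mul(Add(-78, W), Add(11, W)))
Mul(Function('M')(-5), Pow(1037, -1)) = Mul(Add(-858, Pow(-5, 2), Mul(-67, -5)), Pow(1037, -1)) = Mul(Add(-858, 25, 335), Rational(1, 1037)) = Mul(-498, Rational(1, 1037)) = Rational(-498, 1037)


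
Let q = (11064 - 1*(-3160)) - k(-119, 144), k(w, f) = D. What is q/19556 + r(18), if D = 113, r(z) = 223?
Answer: 4375099/19556 ≈ 223.72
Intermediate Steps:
k(w, f) = 113
q = 14111 (q = (11064 - 1*(-3160)) - 1*113 = (11064 + 3160) - 113 = 14224 - 113 = 14111)
q/19556 + r(18) = 14111/19556 + 223 = 4375099/19556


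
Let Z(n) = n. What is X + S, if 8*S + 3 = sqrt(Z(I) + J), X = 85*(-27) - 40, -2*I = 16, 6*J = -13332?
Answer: -18683/8 + I*sqrt(2230)/8 ≈ -2335.4 + 5.9029*I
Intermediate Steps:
J = -2222 (J = (1/6)*(-13332) = -2222)
I = -8 (I = -1/2*16 = -8)
X = -2335 (X = -2295 - 40 = -2335)
S = -3/8 + I*sqrt(2230)/8 (S = -3/8 + sqrt(-8 - 2222)/8 = -3/8 + sqrt(-2230)/8 = -3/8 + (I*sqrt(2230))/8 = -3/8 + I*sqrt(2230)/8 ≈ -0.375 + 5.9029*I)
X + S = -2335 + (-3/8 + I*sqrt(2230)/8) = -18683/8 + I*sqrt(2230)/8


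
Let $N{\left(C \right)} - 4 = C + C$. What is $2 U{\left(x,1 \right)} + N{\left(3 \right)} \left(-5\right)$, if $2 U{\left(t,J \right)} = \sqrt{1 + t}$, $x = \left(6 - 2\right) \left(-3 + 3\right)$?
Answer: $-49$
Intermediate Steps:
$x = 0$ ($x = 4 \cdot 0 = 0$)
$N{\left(C \right)} = 4 + 2 C$ ($N{\left(C \right)} = 4 + \left(C + C\right) = 4 + 2 C$)
$U{\left(t,J \right)} = \frac{\sqrt{1 + t}}{2}$
$2 U{\left(x,1 \right)} + N{\left(3 \right)} \left(-5\right) = 2 \frac{\sqrt{1 + 0}}{2} + \left(4 + 2 \cdot 3\right) \left(-5\right) = 2 \frac{\sqrt{1}}{2} + \left(4 + 6\right) \left(-5\right) = 2 \cdot \frac{1}{2} \cdot 1 + 10 \left(-5\right) = 2 \cdot \frac{1}{2} - 50 = 1 - 50 = -49$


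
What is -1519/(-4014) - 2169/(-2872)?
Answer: 6534467/5764104 ≈ 1.1336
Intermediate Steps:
-1519/(-4014) - 2169/(-2872) = -1519*(-1/4014) - 2169*(-1/2872) = 1519/4014 + 2169/2872 = 6534467/5764104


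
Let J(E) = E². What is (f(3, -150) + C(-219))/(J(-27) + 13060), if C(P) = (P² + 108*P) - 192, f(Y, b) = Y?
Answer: 24120/13789 ≈ 1.7492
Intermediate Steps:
C(P) = -192 + P² + 108*P
(f(3, -150) + C(-219))/(J(-27) + 13060) = (3 + (-192 + (-219)² + 108*(-219)))/((-27)² + 13060) = (3 + (-192 + 47961 - 23652))/(729 + 13060) = (3 + 24117)/13789 = 24120*(1/13789) = 24120/13789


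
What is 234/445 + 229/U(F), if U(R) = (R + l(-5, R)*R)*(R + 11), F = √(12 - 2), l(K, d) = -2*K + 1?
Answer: 209783/592740 + 2519*√10/13320 ≈ 0.95195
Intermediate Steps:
l(K, d) = 1 - 2*K
F = √10 ≈ 3.1623
U(R) = 12*R*(11 + R) (U(R) = (R + (1 - 2*(-5))*R)*(R + 11) = (R + (1 + 10)*R)*(11 + R) = (R + 11*R)*(11 + R) = (12*R)*(11 + R) = 12*R*(11 + R))
234/445 + 229/U(F) = 234/445 + 229/((12*√10*(11 + √10))) = 234*(1/445) + 229*(√10/(120*(11 + √10))) = 234/445 + 229*√10/(120*(11 + √10))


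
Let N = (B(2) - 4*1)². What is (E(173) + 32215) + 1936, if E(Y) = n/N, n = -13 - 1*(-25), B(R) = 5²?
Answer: 5020201/147 ≈ 34151.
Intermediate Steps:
B(R) = 25
N = 441 (N = (25 - 4*1)² = (25 - 4)² = 21² = 441)
n = 12 (n = -13 + 25 = 12)
E(Y) = 4/147 (E(Y) = 12/441 = 12*(1/441) = 4/147)
(E(173) + 32215) + 1936 = (4/147 + 32215) + 1936 = 4735609/147 + 1936 = 5020201/147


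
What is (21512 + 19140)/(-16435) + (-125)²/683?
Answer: 229031559/11225105 ≈ 20.404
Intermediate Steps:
(21512 + 19140)/(-16435) + (-125)²/683 = 40652*(-1/16435) + 15625*(1/683) = -40652/16435 + 15625/683 = 229031559/11225105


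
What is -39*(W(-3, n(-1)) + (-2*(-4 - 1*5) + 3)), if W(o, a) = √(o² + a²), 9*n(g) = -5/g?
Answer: -819 - 13*√754/3 ≈ -937.99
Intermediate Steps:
n(g) = -5/(9*g) (n(g) = (-5/g)/9 = -5/(9*g))
W(o, a) = √(a² + o²)
-39*(W(-3, n(-1)) + (-2*(-4 - 1*5) + 3)) = -39*(√((-5/9/(-1))² + (-3)²) + (-2*(-4 - 1*5) + 3)) = -39*(√((-5/9*(-1))² + 9) + (-2*(-4 - 5) + 3)) = -39*(√((5/9)² + 9) + (-2*(-9) + 3)) = -39*(√(25/81 + 9) + (18 + 3)) = -39*(√(754/81) + 21) = -39*(√754/9 + 21) = -39*(21 + √754/9) = -819 - 13*√754/3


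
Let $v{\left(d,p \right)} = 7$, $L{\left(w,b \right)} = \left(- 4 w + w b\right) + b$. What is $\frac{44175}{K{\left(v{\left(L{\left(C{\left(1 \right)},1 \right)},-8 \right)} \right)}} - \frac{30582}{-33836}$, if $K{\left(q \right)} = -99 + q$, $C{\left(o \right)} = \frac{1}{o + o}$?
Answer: $- \frac{372972939}{778228} \approx -479.26$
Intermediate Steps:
$C{\left(o \right)} = \frac{1}{2 o}$
$L{\left(w,b \right)} = b - 4 w + b w$ ($L{\left(w,b \right)} = \left(- 4 w + b w\right) + b = b - 4 w + b w$)
$\frac{44175}{K{\left(v{\left(L{\left(C{\left(1 \right)},1 \right)},-8 \right)} \right)}} - \frac{30582}{-33836} = \frac{44175}{-99 + 7} - \frac{30582}{-33836} = \frac{44175}{-92} - - \frac{15291}{16918} = 44175 \left(- \frac{1}{92}\right) + \frac{15291}{16918} = - \frac{44175}{92} + \frac{15291}{16918} = - \frac{372972939}{778228}$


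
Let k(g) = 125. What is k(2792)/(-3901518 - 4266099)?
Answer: -125/8167617 ≈ -1.5304e-5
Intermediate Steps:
k(2792)/(-3901518 - 4266099) = 125/(-3901518 - 4266099) = 125/(-8167617) = 125*(-1/8167617) = -125/8167617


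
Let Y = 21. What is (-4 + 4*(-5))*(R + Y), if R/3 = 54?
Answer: -4392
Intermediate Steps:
R = 162 (R = 3*54 = 162)
(-4 + 4*(-5))*(R + Y) = (-4 + 4*(-5))*(162 + 21) = (-4 - 20)*183 = -24*183 = -4392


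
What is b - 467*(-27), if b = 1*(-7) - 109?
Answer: 12493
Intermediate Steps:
b = -116 (b = -7 - 109 = -116)
b - 467*(-27) = -116 - 467*(-27) = -116 + 12609 = 12493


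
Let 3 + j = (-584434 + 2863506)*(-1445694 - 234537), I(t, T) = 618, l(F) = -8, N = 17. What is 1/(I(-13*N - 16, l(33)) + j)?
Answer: -1/3829367425017 ≈ -2.6114e-13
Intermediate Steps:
j = -3829367425635 (j = -3 + (-584434 + 2863506)*(-1445694 - 234537) = -3 + 2279072*(-1680231) = -3 - 3829367425632 = -3829367425635)
1/(I(-13*N - 16, l(33)) + j) = 1/(618 - 3829367425635) = 1/(-3829367425017) = -1/3829367425017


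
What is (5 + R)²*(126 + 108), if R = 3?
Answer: 14976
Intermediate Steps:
(5 + R)²*(126 + 108) = (5 + 3)²*(126 + 108) = 8²*234 = 64*234 = 14976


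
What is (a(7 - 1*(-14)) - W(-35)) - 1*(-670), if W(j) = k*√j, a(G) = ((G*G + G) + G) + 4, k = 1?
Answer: 1157 - I*√35 ≈ 1157.0 - 5.9161*I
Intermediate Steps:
a(G) = 4 + G² + 2*G (a(G) = ((G² + G) + G) + 4 = ((G + G²) + G) + 4 = (G² + 2*G) + 4 = 4 + G² + 2*G)
W(j) = √j (W(j) = 1*√j = √j)
(a(7 - 1*(-14)) - W(-35)) - 1*(-670) = ((4 + (7 - 1*(-14))² + 2*(7 - 1*(-14))) - √(-35)) - 1*(-670) = ((4 + (7 + 14)² + 2*(7 + 14)) - I*√35) + 670 = ((4 + 21² + 2*21) - I*√35) + 670 = ((4 + 441 + 42) - I*√35) + 670 = (487 - I*√35) + 670 = 1157 - I*√35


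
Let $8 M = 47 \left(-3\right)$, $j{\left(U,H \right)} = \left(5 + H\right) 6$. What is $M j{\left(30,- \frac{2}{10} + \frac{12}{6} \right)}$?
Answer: $- \frac{7191}{10} \approx -719.1$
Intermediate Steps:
$j{\left(U,H \right)} = 30 + 6 H$
$M = - \frac{141}{8}$ ($M = \frac{47 \left(-3\right)}{8} = \frac{1}{8} \left(-141\right) = - \frac{141}{8} \approx -17.625$)
$M j{\left(30,- \frac{2}{10} + \frac{12}{6} \right)} = - \frac{141 \left(30 + 6 \left(- \frac{2}{10} + \frac{12}{6}\right)\right)}{8} = - \frac{141 \left(30 + 6 \left(\left(-2\right) \frac{1}{10} + 12 \cdot \frac{1}{6}\right)\right)}{8} = - \frac{141 \left(30 + 6 \left(- \frac{1}{5} + 2\right)\right)}{8} = - \frac{141 \left(30 + 6 \cdot \frac{9}{5}\right)}{8} = - \frac{141 \left(30 + \frac{54}{5}\right)}{8} = \left(- \frac{141}{8}\right) \frac{204}{5} = - \frac{7191}{10}$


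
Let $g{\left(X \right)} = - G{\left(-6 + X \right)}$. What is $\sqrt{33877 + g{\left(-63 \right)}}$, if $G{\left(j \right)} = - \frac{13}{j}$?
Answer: $\frac{50 \sqrt{64515}}{69} \approx 184.06$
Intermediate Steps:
$g{\left(X \right)} = \frac{13}{-6 + X}$ ($g{\left(X \right)} = - \frac{-13}{-6 + X} = \frac{13}{-6 + X}$)
$\sqrt{33877 + g{\left(-63 \right)}} = \sqrt{33877 + \frac{13}{-6 - 63}} = \sqrt{33877 + \frac{13}{-69}} = \sqrt{33877 + 13 \left(- \frac{1}{69}\right)} = \sqrt{33877 - \frac{13}{69}} = \sqrt{\frac{2337500}{69}} = \frac{50 \sqrt{64515}}{69}$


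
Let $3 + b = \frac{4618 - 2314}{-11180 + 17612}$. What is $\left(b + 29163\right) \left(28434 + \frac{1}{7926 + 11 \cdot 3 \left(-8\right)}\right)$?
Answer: $\frac{70940870881816}{85559} \approx 8.2915 \cdot 10^{8}$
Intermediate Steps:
$b = - \frac{177}{67}$ ($b = -3 + \frac{4618 - 2314}{-11180 + 17612} = -3 + \frac{2304}{6432} = -3 + 2304 \cdot \frac{1}{6432} = -3 + \frac{24}{67} = - \frac{177}{67} \approx -2.6418$)
$\left(b + 29163\right) \left(28434 + \frac{1}{7926 + 11 \cdot 3 \left(-8\right)}\right) = \left(- \frac{177}{67} + 29163\right) \left(28434 + \frac{1}{7926 + 11 \cdot 3 \left(-8\right)}\right) = \frac{1953744 \left(28434 + \frac{1}{7926 + 33 \left(-8\right)}\right)}{67} = \frac{1953744 \left(28434 + \frac{1}{7926 - 264}\right)}{67} = \frac{1953744 \left(28434 + \frac{1}{7662}\right)}{67} = \frac{1953744}{67} \cdot \frac{217861309}{7662} = \frac{70940870881816}{85559}$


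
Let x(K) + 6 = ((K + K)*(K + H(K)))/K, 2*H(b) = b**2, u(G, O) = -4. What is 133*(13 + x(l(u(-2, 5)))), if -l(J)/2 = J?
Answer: 11571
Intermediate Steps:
H(b) = b**2/2
l(J) = -2*J
x(K) = -6 + K**2 + 2*K (x(K) = -6 + ((K + K)*(K + K**2/2))/K = -6 + ((2*K)*(K + K**2/2))/K = -6 + (2*K*(K + K**2/2))/K = -6 + (K**2 + 2*K) = -6 + K**2 + 2*K)
133*(13 + x(l(u(-2, 5)))) = 133*(13 + (-6 + (-2*(-4))**2 + 2*(-2*(-4)))) = 133*(13 + (-6 + 8**2 + 2*8)) = 133*(13 + (-6 + 64 + 16)) = 133*(13 + 74) = 133*87 = 11571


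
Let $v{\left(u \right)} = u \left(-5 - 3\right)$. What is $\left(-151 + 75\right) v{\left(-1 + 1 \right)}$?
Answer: $0$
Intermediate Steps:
$v{\left(u \right)} = - 8 u$ ($v{\left(u \right)} = u \left(-8\right) = - 8 u$)
$\left(-151 + 75\right) v{\left(-1 + 1 \right)} = \left(-151 + 75\right) \left(- 8 \left(-1 + 1\right)\right) = - 76 \left(\left(-8\right) 0\right) = \left(-76\right) 0 = 0$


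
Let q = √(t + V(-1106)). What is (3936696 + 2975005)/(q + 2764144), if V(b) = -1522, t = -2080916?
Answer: 9552468424472/3820247067587 - 20735103*I*√231382/7640494135174 ≈ 2.5005 - 0.0013054*I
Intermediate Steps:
q = 3*I*√231382 (q = √(-2080916 - 1522) = √(-2082438) = 3*I*√231382 ≈ 1443.1*I)
(3936696 + 2975005)/(q + 2764144) = (3936696 + 2975005)/(3*I*√231382 + 2764144) = 6911701/(2764144 + 3*I*√231382)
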